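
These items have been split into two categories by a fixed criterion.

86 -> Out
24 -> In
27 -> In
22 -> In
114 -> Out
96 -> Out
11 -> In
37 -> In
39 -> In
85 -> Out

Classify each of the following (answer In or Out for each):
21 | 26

In, In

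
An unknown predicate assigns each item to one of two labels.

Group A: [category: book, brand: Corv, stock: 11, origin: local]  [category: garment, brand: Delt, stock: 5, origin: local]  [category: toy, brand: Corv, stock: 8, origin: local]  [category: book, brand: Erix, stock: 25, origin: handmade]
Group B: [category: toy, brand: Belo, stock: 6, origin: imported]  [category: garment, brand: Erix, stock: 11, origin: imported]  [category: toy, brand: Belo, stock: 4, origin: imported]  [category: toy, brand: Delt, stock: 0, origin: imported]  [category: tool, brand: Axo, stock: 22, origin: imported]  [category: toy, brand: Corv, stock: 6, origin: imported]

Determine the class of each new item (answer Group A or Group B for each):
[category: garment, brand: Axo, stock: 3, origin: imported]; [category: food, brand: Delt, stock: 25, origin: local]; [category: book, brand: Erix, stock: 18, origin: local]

The rule appears to be: origin is not imported.
[category: garment, brand: Axo, stock: 3, origin: imported]: origin is imported — does not fit, so Group B. [category: food, brand: Delt, stock: 25, origin: local]: origin is local — meets the rule, so Group A. [category: book, brand: Erix, stock: 18, origin: local]: origin is local — meets the rule, so Group A.

Group B, Group A, Group A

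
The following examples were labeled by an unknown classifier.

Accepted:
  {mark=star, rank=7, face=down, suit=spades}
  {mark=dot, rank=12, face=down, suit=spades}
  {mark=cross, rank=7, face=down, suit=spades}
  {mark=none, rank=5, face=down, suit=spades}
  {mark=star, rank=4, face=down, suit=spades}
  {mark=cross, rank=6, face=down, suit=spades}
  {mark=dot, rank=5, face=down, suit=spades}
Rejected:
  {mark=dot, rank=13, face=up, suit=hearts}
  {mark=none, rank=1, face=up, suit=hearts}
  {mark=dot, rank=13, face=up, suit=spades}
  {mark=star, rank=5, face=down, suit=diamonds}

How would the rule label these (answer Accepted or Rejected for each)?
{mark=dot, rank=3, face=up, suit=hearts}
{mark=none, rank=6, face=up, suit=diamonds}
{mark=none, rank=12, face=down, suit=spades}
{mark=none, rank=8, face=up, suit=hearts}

One predicate separates the groups cleanly: face is down AND suit is spades.
{mark=dot, rank=3, face=up, suit=hearts}: face is up, suit is hearts, fails the rule → Rejected. {mark=none, rank=6, face=up, suit=diamonds}: face is up, suit is diamonds, fails the rule → Rejected. {mark=none, rank=12, face=down, suit=spades}: face is down, suit is spades, has this property → Accepted. {mark=none, rank=8, face=up, suit=hearts}: face is up, suit is hearts, fails the rule → Rejected.

Rejected, Rejected, Accepted, Rejected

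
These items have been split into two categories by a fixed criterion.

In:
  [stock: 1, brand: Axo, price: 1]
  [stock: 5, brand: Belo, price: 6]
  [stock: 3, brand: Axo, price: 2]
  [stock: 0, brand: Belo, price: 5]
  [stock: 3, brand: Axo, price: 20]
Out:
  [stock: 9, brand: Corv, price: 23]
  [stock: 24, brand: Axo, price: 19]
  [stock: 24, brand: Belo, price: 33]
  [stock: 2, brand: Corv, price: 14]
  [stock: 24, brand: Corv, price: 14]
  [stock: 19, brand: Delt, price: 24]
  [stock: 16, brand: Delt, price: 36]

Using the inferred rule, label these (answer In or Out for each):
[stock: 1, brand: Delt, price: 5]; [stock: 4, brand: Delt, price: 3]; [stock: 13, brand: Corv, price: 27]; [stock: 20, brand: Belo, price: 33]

A rule that fits every label: price ≤ 6 OR stock = 3 — true of each 'In' example, false of each 'Out' one.

In, In, Out, Out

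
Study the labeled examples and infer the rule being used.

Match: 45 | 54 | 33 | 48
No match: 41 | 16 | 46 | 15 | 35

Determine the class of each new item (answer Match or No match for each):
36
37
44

The common property of the 'Match' items is: multiple of 3 AND at least 16. No 'No match' item has it.
36: Match (36 = 3·12, 36 ≥ 16).
37: No match (37 = 3·12 + 1, 37 ≥ 16).
44: No match (44 = 3·14 + 2, 44 ≥ 16).

Match, No match, No match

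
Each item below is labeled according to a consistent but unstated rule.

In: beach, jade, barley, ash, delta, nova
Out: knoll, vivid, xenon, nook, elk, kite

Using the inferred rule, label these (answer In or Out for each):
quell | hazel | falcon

Comparing the two groups points to one rule — contains 'a'.
quell: no 'a', fails this test → Out.
hazel: has 'a', has this property → In.
falcon: has 'a', has this property → In.

Out, In, In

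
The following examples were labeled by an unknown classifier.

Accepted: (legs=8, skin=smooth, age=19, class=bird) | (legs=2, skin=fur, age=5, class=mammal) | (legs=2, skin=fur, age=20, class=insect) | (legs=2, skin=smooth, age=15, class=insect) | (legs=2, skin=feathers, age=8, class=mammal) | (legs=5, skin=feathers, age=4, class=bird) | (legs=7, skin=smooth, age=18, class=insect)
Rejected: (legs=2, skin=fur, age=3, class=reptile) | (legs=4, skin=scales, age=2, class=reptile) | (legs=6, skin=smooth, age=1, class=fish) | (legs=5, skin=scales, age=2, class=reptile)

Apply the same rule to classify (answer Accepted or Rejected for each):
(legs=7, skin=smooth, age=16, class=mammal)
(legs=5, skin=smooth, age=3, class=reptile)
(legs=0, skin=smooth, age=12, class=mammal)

The rule appears to be: age ≥ 4.
(legs=7, skin=smooth, age=16, class=mammal): Accepted (age = 16).
(legs=5, skin=smooth, age=3, class=reptile): Rejected (age = 3).
(legs=0, skin=smooth, age=12, class=mammal): Accepted (age = 12).

Accepted, Rejected, Accepted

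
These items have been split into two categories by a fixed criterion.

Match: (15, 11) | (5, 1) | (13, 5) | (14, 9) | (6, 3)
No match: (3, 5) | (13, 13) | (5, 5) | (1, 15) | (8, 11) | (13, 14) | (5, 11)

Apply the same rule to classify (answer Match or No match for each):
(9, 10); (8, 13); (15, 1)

No match, No match, Match

All 'Match' examples share one property — first > second — and every 'No match' example lacks it.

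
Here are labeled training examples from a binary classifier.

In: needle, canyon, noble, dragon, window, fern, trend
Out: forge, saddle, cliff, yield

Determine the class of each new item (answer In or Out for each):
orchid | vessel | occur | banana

Out, Out, Out, In

The simplest hypothesis consistent with all the labels is: contains 'n'.
orchid → no 'n' → Out. vessel → no 'n' → Out. occur → no 'n' → Out. banana → has 'n' → In.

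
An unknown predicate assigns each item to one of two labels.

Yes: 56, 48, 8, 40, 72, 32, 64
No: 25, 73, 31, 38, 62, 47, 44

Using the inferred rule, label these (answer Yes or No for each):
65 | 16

No, Yes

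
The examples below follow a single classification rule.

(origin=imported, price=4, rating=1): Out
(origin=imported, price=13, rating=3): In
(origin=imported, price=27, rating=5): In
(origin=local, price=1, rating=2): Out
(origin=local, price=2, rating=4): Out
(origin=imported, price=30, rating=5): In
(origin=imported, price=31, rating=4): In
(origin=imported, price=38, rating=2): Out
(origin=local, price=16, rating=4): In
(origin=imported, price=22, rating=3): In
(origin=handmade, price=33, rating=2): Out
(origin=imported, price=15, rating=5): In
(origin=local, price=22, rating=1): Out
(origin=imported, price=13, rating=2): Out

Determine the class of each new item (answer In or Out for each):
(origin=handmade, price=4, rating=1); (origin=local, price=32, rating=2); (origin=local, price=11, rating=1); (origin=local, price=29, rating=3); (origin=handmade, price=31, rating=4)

Out, Out, Out, In, In

The simplest hypothesis consistent with all the labels is: rating ≥ 3 AND price ≥ 4.
(origin=handmade, price=4, rating=1): Out (rating = 1, price = 4). (origin=local, price=32, rating=2): Out (rating = 2, price = 32). (origin=local, price=11, rating=1): Out (rating = 1, price = 11). (origin=local, price=29, rating=3): In (rating = 3, price = 29). (origin=handmade, price=31, rating=4): In (rating = 4, price = 31).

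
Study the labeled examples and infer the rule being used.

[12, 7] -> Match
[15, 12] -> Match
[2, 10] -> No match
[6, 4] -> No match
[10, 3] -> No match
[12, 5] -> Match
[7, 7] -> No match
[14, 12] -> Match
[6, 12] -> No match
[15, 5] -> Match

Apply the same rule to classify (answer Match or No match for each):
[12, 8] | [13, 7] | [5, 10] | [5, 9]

Match, Match, No match, No match

One predicate separates the groups cleanly: first ≥ 12.
[12, 8]: Match (first 12).
[13, 7]: Match (first 13).
[5, 10]: No match (first 5).
[5, 9]: No match (first 5).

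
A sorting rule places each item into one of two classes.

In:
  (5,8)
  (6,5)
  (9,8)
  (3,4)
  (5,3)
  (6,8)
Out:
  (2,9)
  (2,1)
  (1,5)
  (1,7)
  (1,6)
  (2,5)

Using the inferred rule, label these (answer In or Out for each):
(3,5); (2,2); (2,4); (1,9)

The common property of the 'In' items is: first ≥ 3. No 'Out' item has it.

In, Out, Out, Out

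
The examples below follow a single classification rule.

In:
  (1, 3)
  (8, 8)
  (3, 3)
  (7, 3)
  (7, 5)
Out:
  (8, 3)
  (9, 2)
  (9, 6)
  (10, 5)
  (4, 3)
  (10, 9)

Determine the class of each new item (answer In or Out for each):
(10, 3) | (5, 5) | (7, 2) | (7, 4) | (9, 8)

Out, In, Out, Out, Out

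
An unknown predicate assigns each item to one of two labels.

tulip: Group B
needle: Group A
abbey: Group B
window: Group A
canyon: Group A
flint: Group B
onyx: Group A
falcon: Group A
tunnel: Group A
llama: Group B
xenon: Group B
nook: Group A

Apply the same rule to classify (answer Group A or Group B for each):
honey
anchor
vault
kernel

Group B, Group A, Group B, Group A

Rule: even length. This holds for each 'Group A' example and fails for each 'Group B' one.
honey: Group B (length 5). anchor: Group A (length 6). vault: Group B (length 5). kernel: Group A (length 6).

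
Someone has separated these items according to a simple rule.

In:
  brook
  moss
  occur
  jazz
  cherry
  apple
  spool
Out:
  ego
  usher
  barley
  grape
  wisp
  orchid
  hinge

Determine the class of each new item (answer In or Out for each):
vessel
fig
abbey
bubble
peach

'In' ⟺ has a double letter.

In, Out, In, In, Out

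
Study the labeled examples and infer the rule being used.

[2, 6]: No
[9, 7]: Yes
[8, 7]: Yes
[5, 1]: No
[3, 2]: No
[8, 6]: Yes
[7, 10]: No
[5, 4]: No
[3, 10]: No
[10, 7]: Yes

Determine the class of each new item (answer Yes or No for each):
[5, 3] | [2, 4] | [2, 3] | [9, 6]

No, No, No, Yes

Rule: first ≥ 8. This holds for each 'Yes' example and fails for each 'No' one.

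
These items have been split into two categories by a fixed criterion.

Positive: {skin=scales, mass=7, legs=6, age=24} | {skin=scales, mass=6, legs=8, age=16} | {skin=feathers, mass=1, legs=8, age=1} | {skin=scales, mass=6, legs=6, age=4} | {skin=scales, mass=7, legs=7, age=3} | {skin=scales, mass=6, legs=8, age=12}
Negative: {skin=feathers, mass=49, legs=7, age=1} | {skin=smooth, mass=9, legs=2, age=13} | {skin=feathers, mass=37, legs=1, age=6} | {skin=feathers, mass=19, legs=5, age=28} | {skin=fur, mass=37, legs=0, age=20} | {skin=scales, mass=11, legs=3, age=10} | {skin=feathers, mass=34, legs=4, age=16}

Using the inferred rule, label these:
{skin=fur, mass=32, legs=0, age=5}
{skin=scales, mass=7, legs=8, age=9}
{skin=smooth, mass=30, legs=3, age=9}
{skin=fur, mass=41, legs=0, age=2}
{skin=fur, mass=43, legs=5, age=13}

Negative, Positive, Negative, Negative, Negative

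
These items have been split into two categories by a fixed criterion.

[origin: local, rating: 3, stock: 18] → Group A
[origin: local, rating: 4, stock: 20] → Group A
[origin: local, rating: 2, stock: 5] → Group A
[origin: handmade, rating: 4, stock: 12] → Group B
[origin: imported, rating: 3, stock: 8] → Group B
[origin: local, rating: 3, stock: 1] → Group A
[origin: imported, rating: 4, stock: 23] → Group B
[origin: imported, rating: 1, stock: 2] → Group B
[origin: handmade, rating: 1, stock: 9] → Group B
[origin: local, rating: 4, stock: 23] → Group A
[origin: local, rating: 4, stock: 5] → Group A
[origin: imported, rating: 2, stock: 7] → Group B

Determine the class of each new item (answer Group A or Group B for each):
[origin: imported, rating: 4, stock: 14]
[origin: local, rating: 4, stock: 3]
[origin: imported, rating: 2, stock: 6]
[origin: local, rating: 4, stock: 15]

Group B, Group A, Group B, Group A

All 'Group A' examples share one property — origin is local — and every 'Group B' example lacks it.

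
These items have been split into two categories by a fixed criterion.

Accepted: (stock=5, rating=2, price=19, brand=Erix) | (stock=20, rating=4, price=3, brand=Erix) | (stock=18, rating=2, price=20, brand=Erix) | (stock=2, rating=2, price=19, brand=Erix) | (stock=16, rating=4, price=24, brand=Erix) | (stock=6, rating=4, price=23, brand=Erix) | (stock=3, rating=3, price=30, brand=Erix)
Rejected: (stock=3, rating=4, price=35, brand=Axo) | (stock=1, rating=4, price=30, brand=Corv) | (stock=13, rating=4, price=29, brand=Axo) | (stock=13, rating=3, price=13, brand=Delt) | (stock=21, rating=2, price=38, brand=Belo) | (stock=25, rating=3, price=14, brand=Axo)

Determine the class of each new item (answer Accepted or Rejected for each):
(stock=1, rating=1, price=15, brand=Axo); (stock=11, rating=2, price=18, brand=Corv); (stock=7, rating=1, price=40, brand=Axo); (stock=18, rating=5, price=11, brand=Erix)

Rejected, Rejected, Rejected, Accepted

The rule appears to be: brand is Erix.
(stock=1, rating=1, price=15, brand=Axo): brand is Axo — lacks this property, so Rejected.
(stock=11, rating=2, price=18, brand=Corv): brand is Corv — lacks this property, so Rejected.
(stock=7, rating=1, price=40, brand=Axo): brand is Axo — lacks this property, so Rejected.
(stock=18, rating=5, price=11, brand=Erix): brand is Erix — checks out, so Accepted.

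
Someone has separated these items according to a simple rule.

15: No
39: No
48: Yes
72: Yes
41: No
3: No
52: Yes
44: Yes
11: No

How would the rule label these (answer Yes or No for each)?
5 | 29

No, No

The pattern is that an item is 'Yes' exactly when: even.
5: 5 is odd — does not satisfy this, so No. 29: 29 is odd — does not satisfy this, so No.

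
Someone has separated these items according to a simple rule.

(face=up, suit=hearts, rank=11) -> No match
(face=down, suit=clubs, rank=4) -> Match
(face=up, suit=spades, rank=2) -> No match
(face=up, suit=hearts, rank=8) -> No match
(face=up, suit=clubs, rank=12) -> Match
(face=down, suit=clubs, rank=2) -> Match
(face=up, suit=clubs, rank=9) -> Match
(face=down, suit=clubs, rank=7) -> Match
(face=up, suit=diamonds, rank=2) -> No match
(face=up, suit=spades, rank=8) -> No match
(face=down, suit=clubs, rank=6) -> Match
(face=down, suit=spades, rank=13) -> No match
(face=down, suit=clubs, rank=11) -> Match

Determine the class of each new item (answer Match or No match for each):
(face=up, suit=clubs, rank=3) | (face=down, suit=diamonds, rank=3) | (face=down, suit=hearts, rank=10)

Match, No match, No match

Every 'Match' example satisfies: suit is clubs. None of the 'No match' examples do.
(face=up, suit=clubs, rank=3): Match (suit is clubs). (face=down, suit=diamonds, rank=3): No match (suit is diamonds). (face=down, suit=hearts, rank=10): No match (suit is hearts).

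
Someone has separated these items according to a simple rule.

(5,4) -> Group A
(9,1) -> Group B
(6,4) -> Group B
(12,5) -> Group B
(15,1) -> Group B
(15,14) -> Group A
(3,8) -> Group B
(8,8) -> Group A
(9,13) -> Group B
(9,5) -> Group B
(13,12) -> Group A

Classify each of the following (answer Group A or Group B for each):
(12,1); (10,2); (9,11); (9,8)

Group B, Group B, Group B, Group A

The classifier is using: |first − second| ≤ 1.
(12,1): |12−1| = 11 — does not satisfy this, so Group B. (10,2): |10−2| = 8 — does not satisfy this, so Group B. (9,11): |9−11| = 2 — does not satisfy this, so Group B. (9,8): |9−8| = 1 — qualifies, so Group A.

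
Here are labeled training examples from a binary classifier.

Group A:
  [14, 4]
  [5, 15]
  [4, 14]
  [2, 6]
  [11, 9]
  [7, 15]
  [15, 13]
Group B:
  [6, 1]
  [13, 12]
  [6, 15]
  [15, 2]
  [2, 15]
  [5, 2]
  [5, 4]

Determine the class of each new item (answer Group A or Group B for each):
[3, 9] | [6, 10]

The simplest hypothesis consistent with all the labels is: sum is even.

Group A, Group A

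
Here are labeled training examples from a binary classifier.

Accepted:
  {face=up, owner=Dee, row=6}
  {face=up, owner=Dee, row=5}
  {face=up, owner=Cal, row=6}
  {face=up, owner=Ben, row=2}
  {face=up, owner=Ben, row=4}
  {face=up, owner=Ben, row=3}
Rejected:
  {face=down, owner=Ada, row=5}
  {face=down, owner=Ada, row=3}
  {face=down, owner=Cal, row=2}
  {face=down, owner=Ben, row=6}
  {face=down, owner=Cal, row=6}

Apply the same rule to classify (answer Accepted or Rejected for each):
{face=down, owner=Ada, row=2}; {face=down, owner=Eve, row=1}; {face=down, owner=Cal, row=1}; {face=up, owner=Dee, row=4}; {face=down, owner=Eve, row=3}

Checking candidate rules against both groups, what survives is: face is up.

Rejected, Rejected, Rejected, Accepted, Rejected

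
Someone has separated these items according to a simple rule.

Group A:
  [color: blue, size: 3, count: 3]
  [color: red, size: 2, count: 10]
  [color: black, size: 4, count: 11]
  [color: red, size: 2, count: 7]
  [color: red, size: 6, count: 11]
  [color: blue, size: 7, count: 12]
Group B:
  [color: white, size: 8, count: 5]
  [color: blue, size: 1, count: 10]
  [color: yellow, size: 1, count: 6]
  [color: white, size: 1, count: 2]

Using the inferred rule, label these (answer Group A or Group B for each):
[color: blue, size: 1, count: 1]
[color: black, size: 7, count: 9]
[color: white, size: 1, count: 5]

Group B, Group A, Group B

All 'Group A' examples share one property — size ≥ 2 AND size ≤ 7 — and every 'Group B' example lacks it.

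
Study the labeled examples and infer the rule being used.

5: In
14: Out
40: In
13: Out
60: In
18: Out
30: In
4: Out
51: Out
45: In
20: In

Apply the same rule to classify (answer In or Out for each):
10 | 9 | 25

The rule appears to be: multiple of 5.
10: 10 = 5·2 — fits, so In.
9: 9 = 5·1 + 4 — does not pass, so Out.
25: 25 = 5·5 — fits, so In.

In, Out, In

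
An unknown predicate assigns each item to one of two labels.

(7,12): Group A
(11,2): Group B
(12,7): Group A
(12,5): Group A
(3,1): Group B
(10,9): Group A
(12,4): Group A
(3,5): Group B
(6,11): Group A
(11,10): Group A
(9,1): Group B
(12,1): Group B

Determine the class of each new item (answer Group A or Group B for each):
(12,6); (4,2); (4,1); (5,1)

The simplest hypothesis consistent with all the labels is: sum ≥ 16.
(12,6) — 12+6 = 18, hence Group A. (4,2) — 4+2 = 6, hence Group B. (4,1) — 4+1 = 5, hence Group B. (5,1) — 5+1 = 6, hence Group B.

Group A, Group B, Group B, Group B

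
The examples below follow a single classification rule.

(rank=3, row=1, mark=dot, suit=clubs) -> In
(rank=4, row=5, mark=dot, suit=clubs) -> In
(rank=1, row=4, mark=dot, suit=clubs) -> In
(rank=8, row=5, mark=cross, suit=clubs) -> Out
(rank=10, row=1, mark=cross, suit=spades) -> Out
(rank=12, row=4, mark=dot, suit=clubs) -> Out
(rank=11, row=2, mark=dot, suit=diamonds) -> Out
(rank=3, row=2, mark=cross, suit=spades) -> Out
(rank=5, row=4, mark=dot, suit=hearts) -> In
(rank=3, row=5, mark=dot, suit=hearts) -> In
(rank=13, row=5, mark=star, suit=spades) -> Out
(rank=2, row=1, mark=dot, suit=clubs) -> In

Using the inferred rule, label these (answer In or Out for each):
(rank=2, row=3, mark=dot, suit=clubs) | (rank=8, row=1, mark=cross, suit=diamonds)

The common property of the 'In' items is: mark is dot AND rank ≤ 5. No 'Out' item has it.
In: (rank=2, row=3, mark=dot, suit=clubs), since mark is dot, rank = 2.
Out: (rank=8, row=1, mark=cross, suit=diamonds), since mark is cross, rank = 8.

In, Out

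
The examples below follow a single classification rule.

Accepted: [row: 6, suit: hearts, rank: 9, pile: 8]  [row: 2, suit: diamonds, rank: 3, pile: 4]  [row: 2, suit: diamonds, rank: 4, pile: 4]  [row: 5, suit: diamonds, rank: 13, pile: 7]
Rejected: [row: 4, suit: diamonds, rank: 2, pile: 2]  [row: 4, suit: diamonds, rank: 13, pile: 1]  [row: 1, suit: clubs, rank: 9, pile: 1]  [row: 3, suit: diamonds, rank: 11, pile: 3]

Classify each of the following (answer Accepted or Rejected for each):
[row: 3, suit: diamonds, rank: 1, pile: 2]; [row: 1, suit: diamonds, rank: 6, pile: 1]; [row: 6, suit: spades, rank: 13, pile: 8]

Rejected, Rejected, Accepted

A rule that fits every label: pile ≥ 4 — true of each 'Accepted' example, false of each 'Rejected' one.
[row: 3, suit: diamonds, rank: 1, pile: 2] — pile = 2, hence Rejected. [row: 1, suit: diamonds, rank: 6, pile: 1] — pile = 1, hence Rejected. [row: 6, suit: spades, rank: 13, pile: 8] — pile = 8, hence Accepted.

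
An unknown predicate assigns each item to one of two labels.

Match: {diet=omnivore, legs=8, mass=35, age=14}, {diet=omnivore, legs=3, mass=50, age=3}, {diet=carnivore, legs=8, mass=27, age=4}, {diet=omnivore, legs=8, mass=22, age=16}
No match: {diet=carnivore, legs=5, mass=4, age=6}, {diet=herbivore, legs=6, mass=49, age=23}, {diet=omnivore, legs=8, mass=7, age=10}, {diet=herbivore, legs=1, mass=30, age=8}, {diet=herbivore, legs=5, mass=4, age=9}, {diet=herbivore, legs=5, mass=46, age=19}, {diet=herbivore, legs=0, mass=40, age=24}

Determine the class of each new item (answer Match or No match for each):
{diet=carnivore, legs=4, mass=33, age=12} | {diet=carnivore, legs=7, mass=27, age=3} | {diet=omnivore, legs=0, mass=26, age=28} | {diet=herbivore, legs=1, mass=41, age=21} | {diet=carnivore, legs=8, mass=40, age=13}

Match, Match, Match, No match, Match

The classifier is using: diet is not herbivore AND mass ≥ 22.
{diet=carnivore, legs=4, mass=33, age=12} → diet is carnivore, mass = 33 → Match. {diet=carnivore, legs=7, mass=27, age=3} → diet is carnivore, mass = 27 → Match. {diet=omnivore, legs=0, mass=26, age=28} → diet is omnivore, mass = 26 → Match. {diet=herbivore, legs=1, mass=41, age=21} → diet is herbivore, mass = 41 → No match. {diet=carnivore, legs=8, mass=40, age=13} → diet is carnivore, mass = 40 → Match.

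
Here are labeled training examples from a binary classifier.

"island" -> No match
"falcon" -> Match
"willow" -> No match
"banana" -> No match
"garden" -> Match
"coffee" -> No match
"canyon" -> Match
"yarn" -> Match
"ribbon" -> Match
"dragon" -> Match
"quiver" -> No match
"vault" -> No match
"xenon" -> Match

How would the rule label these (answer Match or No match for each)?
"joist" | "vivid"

No match, No match

A rule that fits every label: ends with 'n' — true of each 'Match' example, false of each 'No match' one.
"joist": ends with 't', doesn't match → No match.
"vivid": ends with 'd', doesn't match → No match.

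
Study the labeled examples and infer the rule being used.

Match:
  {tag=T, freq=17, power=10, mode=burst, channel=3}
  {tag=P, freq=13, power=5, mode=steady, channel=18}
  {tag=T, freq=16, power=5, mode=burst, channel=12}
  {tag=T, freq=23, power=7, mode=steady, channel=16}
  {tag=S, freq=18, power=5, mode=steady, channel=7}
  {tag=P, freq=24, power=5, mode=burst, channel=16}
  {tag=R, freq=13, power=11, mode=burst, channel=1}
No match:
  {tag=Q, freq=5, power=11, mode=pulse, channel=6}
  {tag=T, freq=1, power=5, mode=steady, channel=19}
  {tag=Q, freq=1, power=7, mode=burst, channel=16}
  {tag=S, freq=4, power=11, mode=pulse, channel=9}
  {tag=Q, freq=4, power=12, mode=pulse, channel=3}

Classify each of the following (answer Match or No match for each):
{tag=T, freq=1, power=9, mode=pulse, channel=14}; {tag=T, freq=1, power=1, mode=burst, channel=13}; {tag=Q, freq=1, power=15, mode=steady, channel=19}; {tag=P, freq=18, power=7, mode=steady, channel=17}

No match, No match, No match, Match

'Match' ⟺ freq ≥ 13.
{tag=T, freq=1, power=9, mode=pulse, channel=14} — freq = 1, hence No match. {tag=T, freq=1, power=1, mode=burst, channel=13} — freq = 1, hence No match. {tag=Q, freq=1, power=15, mode=steady, channel=19} — freq = 1, hence No match. {tag=P, freq=18, power=7, mode=steady, channel=17} — freq = 18, hence Match.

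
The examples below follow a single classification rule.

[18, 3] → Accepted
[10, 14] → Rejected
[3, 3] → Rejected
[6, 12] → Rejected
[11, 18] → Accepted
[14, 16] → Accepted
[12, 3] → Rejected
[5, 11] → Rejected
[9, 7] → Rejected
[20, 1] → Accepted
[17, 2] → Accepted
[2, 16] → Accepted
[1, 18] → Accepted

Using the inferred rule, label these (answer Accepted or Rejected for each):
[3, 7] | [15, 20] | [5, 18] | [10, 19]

Rejected, Accepted, Accepted, Accepted

The classifier is using: max ≥ 16.
[3, 7]: max 7 — fails this test, so Rejected. [15, 20]: max 20 — satisfies this, so Accepted. [5, 18]: max 18 — satisfies this, so Accepted. [10, 19]: max 19 — satisfies this, so Accepted.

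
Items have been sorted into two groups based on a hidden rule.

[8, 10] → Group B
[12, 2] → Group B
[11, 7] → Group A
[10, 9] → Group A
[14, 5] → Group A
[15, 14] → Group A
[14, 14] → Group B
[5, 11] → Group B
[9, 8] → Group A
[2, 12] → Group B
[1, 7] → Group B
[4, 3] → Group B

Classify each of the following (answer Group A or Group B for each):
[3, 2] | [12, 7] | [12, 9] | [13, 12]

A rule that fits every label: first > second AND sum ≥ 16 — true of each 'Group A' example, false of each 'Group B' one.
[3, 2]: Group B (3 > 2, 3+2 = 5). [12, 7]: Group A (12 > 7, 12+7 = 19). [12, 9]: Group A (12 > 9, 12+9 = 21). [13, 12]: Group A (13 > 12, 13+12 = 25).

Group B, Group A, Group A, Group A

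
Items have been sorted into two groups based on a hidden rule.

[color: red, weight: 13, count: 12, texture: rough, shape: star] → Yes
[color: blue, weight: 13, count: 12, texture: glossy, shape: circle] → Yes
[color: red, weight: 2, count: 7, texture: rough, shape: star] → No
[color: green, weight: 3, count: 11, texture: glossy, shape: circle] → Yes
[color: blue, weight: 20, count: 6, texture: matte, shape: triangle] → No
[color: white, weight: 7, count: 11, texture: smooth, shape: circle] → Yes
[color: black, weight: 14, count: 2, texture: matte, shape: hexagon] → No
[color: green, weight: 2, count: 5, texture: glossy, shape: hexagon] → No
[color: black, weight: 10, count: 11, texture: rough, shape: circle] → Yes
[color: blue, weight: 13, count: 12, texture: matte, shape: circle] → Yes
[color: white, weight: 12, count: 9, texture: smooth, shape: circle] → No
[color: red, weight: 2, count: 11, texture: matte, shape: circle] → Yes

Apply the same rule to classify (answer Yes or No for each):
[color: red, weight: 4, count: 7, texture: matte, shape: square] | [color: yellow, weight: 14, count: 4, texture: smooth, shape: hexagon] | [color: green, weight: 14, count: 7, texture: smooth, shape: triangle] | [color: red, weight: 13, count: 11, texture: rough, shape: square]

No, No, No, Yes

The simplest hypothesis consistent with all the labels is: count ≥ 11.
[color: red, weight: 4, count: 7, texture: matte, shape: square]: count = 7, lacks this property → No. [color: yellow, weight: 14, count: 4, texture: smooth, shape: hexagon]: count = 4, lacks this property → No. [color: green, weight: 14, count: 7, texture: smooth, shape: triangle]: count = 7, lacks this property → No. [color: red, weight: 13, count: 11, texture: rough, shape: square]: count = 11, checks out → Yes.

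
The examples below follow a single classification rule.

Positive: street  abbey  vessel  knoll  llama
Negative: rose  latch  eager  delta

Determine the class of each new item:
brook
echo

Positive, Negative

Rule: has a double letter. This holds for each 'Positive' example and fails for each 'Negative' one.
brook: 'oo' doubled — matches, so Positive. echo: no doubled letter — fails this test, so Negative.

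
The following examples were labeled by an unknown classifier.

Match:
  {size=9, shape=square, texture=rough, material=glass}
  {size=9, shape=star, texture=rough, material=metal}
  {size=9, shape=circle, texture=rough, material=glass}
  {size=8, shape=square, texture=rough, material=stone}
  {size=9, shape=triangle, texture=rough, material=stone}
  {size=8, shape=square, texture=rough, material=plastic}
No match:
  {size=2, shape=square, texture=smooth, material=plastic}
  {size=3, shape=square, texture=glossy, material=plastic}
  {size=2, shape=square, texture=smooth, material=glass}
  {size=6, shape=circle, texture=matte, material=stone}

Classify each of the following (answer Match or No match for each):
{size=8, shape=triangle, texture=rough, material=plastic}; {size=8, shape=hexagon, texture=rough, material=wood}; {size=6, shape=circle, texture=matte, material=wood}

Match, Match, No match

A rule that fits every label: texture is rough — true of each 'Match' example, false of each 'No match' one.
{size=8, shape=triangle, texture=rough, material=plastic}: texture is rough — satisfies this, so Match.
{size=8, shape=hexagon, texture=rough, material=wood}: texture is rough — satisfies this, so Match.
{size=6, shape=circle, texture=matte, material=wood}: texture is matte — fails this test, so No match.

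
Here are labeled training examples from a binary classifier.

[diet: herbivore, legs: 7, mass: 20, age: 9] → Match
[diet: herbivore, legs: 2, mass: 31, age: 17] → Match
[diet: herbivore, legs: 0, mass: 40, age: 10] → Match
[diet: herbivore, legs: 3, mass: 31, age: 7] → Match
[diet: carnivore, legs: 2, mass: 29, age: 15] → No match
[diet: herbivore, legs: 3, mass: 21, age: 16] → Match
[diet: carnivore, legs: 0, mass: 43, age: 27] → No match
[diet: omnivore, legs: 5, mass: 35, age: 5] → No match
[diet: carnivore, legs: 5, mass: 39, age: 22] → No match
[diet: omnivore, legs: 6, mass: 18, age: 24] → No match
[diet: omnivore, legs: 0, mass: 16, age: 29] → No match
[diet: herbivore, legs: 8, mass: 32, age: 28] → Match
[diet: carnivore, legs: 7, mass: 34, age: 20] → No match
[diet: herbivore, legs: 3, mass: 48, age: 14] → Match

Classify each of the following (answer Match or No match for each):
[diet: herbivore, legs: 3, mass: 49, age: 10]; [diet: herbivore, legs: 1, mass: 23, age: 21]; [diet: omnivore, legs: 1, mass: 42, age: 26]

Match, Match, No match

Looking at the examples, the only property every 'Match' case has and every 'No match' case lacks is: diet is herbivore.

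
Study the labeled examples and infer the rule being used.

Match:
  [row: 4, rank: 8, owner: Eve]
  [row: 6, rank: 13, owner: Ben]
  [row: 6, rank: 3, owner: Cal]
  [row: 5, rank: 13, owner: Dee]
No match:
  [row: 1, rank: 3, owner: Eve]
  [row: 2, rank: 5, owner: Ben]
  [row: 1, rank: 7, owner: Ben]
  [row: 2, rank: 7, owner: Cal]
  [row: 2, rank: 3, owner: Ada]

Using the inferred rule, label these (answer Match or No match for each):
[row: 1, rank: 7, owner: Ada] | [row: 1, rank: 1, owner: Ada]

The simplest hypothesis consistent with all the labels is: row ≥ 4.

No match, No match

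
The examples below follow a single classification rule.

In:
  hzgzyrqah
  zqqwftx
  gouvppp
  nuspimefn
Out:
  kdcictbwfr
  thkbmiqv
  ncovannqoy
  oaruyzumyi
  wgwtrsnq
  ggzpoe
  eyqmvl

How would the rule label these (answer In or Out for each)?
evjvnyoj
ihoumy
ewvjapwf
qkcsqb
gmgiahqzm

The distinguishing property — odd length — holds for all the 'In' cases and none of the 'Out' cases.
evjvnyoj → length 8 → Out.
ihoumy → length 6 → Out.
ewvjapwf → length 8 → Out.
qkcsqb → length 6 → Out.
gmgiahqzm → length 9 → In.

Out, Out, Out, Out, In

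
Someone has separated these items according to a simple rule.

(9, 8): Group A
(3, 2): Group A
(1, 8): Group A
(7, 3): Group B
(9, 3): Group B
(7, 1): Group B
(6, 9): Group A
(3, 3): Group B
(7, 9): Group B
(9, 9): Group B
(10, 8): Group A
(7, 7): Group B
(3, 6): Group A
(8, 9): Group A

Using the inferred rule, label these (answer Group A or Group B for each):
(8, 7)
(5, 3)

Group A, Group B

The pattern is that an item is 'Group A' exactly when: product is even.
(8, 7): 8·7 = 56, has this property → Group A. (5, 3): 5·3 = 15, does not pass → Group B.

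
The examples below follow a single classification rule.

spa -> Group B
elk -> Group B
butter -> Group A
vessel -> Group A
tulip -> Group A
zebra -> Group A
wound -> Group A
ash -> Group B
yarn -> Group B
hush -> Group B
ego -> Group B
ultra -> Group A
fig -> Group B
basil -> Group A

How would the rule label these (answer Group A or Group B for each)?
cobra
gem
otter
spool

A rule that fits every label: length ≥ 5 — true of each 'Group A' example, false of each 'Group B' one.
cobra: length 5, fits → Group A.
gem: length 3, lacks this property → Group B.
otter: length 5, fits → Group A.
spool: length 5, fits → Group A.

Group A, Group B, Group A, Group A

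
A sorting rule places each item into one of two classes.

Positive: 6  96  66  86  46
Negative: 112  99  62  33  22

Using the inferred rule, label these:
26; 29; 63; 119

Positive, Negative, Negative, Negative

The pattern is that an item is 'Positive' exactly when: ends in digit 6.
26: last digit 6, qualifies → Positive.
29: last digit 9, lacks this property → Negative.
63: last digit 3, lacks this property → Negative.
119: last digit 9, lacks this property → Negative.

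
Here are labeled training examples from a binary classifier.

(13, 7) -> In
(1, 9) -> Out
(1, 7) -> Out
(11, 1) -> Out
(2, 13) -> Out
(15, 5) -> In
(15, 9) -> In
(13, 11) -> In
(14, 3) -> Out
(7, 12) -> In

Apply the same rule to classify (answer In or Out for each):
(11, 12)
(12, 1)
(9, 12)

In, Out, In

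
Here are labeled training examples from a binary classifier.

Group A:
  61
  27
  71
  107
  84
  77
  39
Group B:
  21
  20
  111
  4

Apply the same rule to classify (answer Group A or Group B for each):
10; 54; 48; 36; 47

Group B, Group A, Group A, Group A, Group A

The simplest hypothesis consistent with all the labels is: digit sum ≥ 5.
10: digit sum 1+0 = 1 — doesn't match, so Group B. 54: digit sum 5+4 = 9 — passes, so Group A. 48: digit sum 4+8 = 12 — passes, so Group A. 36: digit sum 3+6 = 9 — passes, so Group A. 47: digit sum 4+7 = 11 — passes, so Group A.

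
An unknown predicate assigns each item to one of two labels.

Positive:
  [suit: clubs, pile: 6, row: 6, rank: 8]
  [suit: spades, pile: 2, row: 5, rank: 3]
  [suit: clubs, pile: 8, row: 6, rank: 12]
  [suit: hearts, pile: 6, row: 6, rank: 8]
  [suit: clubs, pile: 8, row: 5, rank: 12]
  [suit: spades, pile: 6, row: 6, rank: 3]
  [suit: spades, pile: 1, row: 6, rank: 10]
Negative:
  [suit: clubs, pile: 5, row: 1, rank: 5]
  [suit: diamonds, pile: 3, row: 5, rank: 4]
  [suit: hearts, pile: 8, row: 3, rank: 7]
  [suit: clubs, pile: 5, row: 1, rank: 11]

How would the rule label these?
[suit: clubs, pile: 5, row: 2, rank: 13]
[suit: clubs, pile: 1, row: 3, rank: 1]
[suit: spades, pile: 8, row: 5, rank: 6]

The rule appears to be: pile ≠ 3 AND row ≥ 5.
Negative: [suit: clubs, pile: 5, row: 2, rank: 13], since pile = 5, row = 2.
Negative: [suit: clubs, pile: 1, row: 3, rank: 1], since pile = 1, row = 3.
Positive: [suit: spades, pile: 8, row: 5, rank: 6], since pile = 8, row = 5.

Negative, Negative, Positive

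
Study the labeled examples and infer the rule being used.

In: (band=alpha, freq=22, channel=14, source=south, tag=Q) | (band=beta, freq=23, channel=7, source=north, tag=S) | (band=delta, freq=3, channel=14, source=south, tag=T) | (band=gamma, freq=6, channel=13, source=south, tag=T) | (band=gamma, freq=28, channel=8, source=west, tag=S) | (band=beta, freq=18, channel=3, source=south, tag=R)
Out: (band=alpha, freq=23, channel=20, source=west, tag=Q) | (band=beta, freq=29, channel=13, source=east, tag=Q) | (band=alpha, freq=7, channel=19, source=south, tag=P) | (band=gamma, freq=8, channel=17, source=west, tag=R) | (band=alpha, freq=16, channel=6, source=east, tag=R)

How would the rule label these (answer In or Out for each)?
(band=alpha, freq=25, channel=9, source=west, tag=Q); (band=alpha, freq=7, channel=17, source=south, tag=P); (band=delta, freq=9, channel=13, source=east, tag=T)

The common property of the 'In' items is: source is not east AND channel ≤ 14. No 'Out' item has it.

In, Out, Out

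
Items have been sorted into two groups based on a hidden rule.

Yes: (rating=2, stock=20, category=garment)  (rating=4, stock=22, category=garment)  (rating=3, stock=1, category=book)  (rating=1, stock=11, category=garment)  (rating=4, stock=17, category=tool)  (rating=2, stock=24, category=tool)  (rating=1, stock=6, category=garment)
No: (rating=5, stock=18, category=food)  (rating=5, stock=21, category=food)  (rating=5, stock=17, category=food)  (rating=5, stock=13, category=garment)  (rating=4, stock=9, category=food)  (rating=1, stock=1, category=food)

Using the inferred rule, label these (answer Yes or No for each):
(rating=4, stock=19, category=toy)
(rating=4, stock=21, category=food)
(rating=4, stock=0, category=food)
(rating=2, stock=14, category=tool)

Yes, No, No, Yes

Every 'Yes' example satisfies: category is not food AND rating ≤ 4. None of the 'No' examples do.
(rating=4, stock=19, category=toy): category is toy, rating = 4 — checks out, so Yes.
(rating=4, stock=21, category=food): category is food, rating = 4 — does not pass, so No.
(rating=4, stock=0, category=food): category is food, rating = 4 — does not pass, so No.
(rating=2, stock=14, category=tool): category is tool, rating = 2 — checks out, so Yes.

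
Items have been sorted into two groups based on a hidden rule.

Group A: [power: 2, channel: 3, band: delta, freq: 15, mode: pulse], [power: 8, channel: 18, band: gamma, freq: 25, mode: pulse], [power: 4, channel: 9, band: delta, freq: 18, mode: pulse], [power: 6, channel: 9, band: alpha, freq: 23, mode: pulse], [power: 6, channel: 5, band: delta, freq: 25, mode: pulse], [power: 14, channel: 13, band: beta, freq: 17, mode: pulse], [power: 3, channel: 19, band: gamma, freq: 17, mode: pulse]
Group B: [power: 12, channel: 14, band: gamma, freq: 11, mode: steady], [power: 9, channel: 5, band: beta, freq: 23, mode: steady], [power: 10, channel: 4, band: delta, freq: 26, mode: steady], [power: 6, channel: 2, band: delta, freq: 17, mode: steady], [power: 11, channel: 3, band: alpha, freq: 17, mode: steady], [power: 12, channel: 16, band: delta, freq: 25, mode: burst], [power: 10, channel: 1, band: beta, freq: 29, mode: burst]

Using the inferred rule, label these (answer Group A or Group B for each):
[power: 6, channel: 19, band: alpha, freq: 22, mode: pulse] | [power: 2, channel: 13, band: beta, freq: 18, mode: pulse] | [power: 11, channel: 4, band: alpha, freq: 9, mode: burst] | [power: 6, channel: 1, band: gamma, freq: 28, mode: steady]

Group A, Group A, Group B, Group B

Rule: mode is pulse. This holds for each 'Group A' example and fails for each 'Group B' one.
[power: 6, channel: 19, band: alpha, freq: 22, mode: pulse]: mode is pulse — checks out, so Group A. [power: 2, channel: 13, band: beta, freq: 18, mode: pulse]: mode is pulse — checks out, so Group A. [power: 11, channel: 4, band: alpha, freq: 9, mode: burst]: mode is burst — does not satisfy this, so Group B. [power: 6, channel: 1, band: gamma, freq: 28, mode: steady]: mode is steady — does not satisfy this, so Group B.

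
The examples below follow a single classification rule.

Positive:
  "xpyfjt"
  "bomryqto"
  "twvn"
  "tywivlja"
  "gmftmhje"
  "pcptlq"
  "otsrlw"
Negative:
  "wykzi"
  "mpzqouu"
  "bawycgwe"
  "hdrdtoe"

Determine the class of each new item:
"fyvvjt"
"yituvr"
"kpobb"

Positive, Positive, Negative

The common property of the 'Positive' items is: even length AND contains 't'. No 'Negative' item has it.
"fyvvjt": length 6, has 't', qualifies → Positive. "yituvr": length 6, has 't', qualifies → Positive. "kpobb": length 5, no 't', doesn't qualify → Negative.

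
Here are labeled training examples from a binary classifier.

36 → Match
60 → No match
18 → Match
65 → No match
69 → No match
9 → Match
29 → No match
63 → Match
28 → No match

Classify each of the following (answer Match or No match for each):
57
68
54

All 'Match' examples share one property — multiple of 9 — and every 'No match' example lacks it.
57: No match (57 = 9·6 + 3).
68: No match (68 = 9·7 + 5).
54: Match (54 = 9·6).

No match, No match, Match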